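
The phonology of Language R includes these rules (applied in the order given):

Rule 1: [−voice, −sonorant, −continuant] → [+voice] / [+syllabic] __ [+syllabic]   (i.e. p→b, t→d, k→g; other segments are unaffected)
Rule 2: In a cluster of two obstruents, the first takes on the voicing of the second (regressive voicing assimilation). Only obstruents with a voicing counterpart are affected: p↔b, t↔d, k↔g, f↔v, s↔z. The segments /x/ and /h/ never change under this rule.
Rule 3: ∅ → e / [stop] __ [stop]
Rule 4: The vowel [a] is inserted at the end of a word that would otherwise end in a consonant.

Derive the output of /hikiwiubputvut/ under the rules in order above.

Rule 1 (intervocalic voicing): /k/ is a voiceless stop between vowels /i/ and /i/, so it voices to [g]. /hikiwiubputvut/ → higiwiubputvut.
Rule 2 (regressive voicing assimilation): /b/ precedes the voiceless obstruent /p/, so it devoices to [p] by assimilation. /t/ precedes the voiced obstruent /v/, so it voices to [d] by assimilation. /higiwiubputvut/ → higiwiuppudvut.
Rule 3 (stop-cluster e-epenthesis): /p/ and /p/ form a stop–stop cluster, so [e] is inserted between them. /higiwiuppudvut/ → higiwiupepudvut.
Rule 4 (final a-epenthesis): the form ends in the consonant /t/, so [a] is inserted word-finally. /higiwiupepudvut/ → higiwiupepudvuta.

higiwiupepudvuta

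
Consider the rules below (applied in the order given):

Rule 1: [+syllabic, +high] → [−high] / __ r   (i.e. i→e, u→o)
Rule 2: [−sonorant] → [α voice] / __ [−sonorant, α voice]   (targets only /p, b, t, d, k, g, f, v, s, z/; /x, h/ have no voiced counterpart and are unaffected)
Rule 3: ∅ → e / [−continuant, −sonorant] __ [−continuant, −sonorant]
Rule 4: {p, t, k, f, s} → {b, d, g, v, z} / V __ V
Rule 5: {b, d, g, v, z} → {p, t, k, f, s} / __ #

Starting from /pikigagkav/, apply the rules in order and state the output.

Rule 1 (pre-rhotic lowering): no segment meets the environment; /pikigagkav/ is unchanged.
Rule 2 (regressive voicing assimilation): /g/ precedes the voiceless obstruent /k/, so it devoices to [k] by assimilation. /pikigagkav/ → pikigakkav.
Rule 3 (stop-cluster e-epenthesis): /k/ and /k/ form a stop–stop cluster, so [e] is inserted between them. /pikigakkav/ → pikigakekav.
Rule 4 (intervocalic voicing): /k/ is a voiceless obstruent between vowels /i/ and /i/, so it voices to [g]. /k/ is a voiceless obstruent between vowels /a/ and /e/, so it voices to [g]. /k/ is a voiceless obstruent between vowels /e/ and /a/, so it voices to [g]. /pikigakekav/ → pigigagegav.
Rule 5 (final devoicing): /v/ is a voiced obstruent in word-final position, so it devoices to [f]. /pigigagegav/ → pigigagegaf.

pigigagegaf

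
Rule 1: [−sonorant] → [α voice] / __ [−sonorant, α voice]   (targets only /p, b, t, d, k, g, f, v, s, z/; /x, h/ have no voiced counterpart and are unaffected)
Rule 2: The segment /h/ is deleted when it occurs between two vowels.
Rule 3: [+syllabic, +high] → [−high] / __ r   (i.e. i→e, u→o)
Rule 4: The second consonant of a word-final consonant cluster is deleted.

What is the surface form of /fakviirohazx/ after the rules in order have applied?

fagvieroas

Rule 1 (regressive voicing assimilation): /k/ precedes the voiced obstruent /v/, so it voices to [g] by assimilation. /z/ precedes the voiceless obstruent /x/, so it devoices to [s] by assimilation. /fakviirohazx/ → fagviirohasx.
Rule 2 (intervocalic h-deletion): /h/ occurs between vowels /o/ and /a/, so it deletes. /fagviirohasx/ → fagviiroasx.
Rule 3 (pre-rhotic lowering): /i/ is a high vowel immediately before /r/, so it lowers to [e]. /fagviiroasx/ → fagvieroasx.
Rule 4 (final cluster simplification): /x/ is the second consonant of a word-final cluster /sx/, so it deletes. /fagvieroasx/ → fagvieroas.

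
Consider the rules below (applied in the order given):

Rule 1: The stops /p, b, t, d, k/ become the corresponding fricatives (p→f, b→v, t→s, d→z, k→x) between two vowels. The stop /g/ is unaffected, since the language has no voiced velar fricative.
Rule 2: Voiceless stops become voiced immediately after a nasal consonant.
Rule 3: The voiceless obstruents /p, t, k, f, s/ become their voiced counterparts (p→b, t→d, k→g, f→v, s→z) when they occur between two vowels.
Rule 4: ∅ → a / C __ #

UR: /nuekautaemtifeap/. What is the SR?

nuexauzaemdiveapa

Rule 1 (intervocalic spirantization): /k/ is a stop between vowels /e/ and /a/, so it spirantizes to the fricative [x]. /t/ is a stop between vowels /u/ and /a/, so it spirantizes to the fricative [s]. /nuekautaemtifeap/ → nuexausaemtifeap.
Rule 2 (post-nasal voicing): /t/ is a voiceless stop immediately after the nasal /m/, so it voices to [d]. /nuexausaemtifeap/ → nuexausaemdifeap.
Rule 3 (intervocalic voicing): /s/ is a voiceless obstruent between vowels /u/ and /a/, so it voices to [z]. /f/ is a voiceless obstruent between vowels /i/ and /e/, so it voices to [v]. /nuexausaemdifeap/ → nuexauzaemdiveap.
Rule 4 (final a-epenthesis): the form ends in the consonant /p/, so [a] is inserted word-finally. /nuexauzaemdiveap/ → nuexauzaemdiveapa.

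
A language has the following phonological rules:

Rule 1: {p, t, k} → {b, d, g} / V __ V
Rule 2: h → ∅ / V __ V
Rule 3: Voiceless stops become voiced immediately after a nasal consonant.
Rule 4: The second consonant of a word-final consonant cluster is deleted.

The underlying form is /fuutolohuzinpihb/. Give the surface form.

fuudolouzinbih

Rule 1 (intervocalic voicing): /t/ is a voiceless stop between vowels /u/ and /o/, so it voices to [d]. /fuutolohuzinpihb/ → fuudolohuzinpihb.
Rule 2 (intervocalic h-deletion): /h/ occurs between vowels /o/ and /u/, so it deletes. /fuudolohuzinpihb/ → fuudolouzinpihb.
Rule 3 (post-nasal voicing): /p/ is a voiceless stop immediately after the nasal /n/, so it voices to [b]. /fuudolouzinpihb/ → fuudolouzinbihb.
Rule 4 (final cluster simplification): /b/ is the second consonant of a word-final cluster /hb/, so it deletes. /fuudolouzinbihb/ → fuudolouzinbih.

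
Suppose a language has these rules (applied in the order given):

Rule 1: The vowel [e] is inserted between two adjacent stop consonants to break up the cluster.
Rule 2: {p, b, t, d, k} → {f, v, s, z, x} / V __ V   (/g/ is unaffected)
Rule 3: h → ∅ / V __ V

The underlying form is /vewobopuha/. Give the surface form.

Rule 1 (stop-cluster e-epenthesis): no segment meets the environment; /vewobopuha/ is unchanged.
Rule 2 (intervocalic spirantization): /b/ is a stop between vowels /o/ and /o/, so it spirantizes to the fricative [v]. /p/ is a stop between vowels /o/ and /u/, so it spirantizes to the fricative [f]. /vewobopuha/ → vewovofuha.
Rule 3 (intervocalic h-deletion): /h/ occurs between vowels /u/ and /a/, so it deletes. /vewovofuha/ → vewovofua.

vewovofua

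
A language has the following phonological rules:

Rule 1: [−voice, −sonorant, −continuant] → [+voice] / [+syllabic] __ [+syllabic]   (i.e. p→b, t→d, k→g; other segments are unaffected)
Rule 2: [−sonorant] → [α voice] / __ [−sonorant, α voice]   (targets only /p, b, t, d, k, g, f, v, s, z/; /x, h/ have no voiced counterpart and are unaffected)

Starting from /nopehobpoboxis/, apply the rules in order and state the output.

Rule 1 (intervocalic voicing): /p/ is a voiceless stop between vowels /o/ and /e/, so it voices to [b]. /nopehobpoboxis/ → nobehobpoboxis.
Rule 2 (regressive voicing assimilation): /b/ precedes the voiceless obstruent /p/, so it devoices to [p] by assimilation. /nobehobpoboxis/ → nobehoppoboxis.

nobehoppoboxis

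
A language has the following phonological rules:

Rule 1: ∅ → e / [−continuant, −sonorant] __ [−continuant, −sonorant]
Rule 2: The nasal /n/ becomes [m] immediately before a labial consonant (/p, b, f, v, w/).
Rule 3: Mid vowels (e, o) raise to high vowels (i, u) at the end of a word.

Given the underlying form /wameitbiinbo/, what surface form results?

wameitebiimbu

Rule 1 (stop-cluster e-epenthesis): /t/ and /b/ form a stop–stop cluster, so [e] is inserted between them. /wameitbiinbo/ → wameitebiinbo.
Rule 2 (nasal place assimilation): /n/ precedes the labial consonant /b/, so it assimilates in place to [m]. /wameitebiinbo/ → wameitebiimbo.
Rule 3 (final vowel raising): /o/ is a mid vowel in word-final position, so it raises to [u]. /wameitebiimbo/ → wameitebiimbu.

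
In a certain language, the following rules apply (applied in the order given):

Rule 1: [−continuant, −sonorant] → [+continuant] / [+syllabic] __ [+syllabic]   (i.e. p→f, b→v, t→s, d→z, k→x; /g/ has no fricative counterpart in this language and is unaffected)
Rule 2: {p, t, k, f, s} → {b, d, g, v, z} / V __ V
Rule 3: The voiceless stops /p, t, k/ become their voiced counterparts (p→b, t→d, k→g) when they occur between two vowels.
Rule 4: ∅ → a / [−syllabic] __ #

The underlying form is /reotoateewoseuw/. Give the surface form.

Rule 1 (intervocalic spirantization): /t/ is a stop between vowels /o/ and /o/, so it spirantizes to the fricative [s]. /t/ is a stop between vowels /a/ and /e/, so it spirantizes to the fricative [s]. /reotoateewoseuw/ → reosoaseewoseuw.
Rule 2 (intervocalic voicing): /s/ is a voiceless obstruent between vowels /o/ and /o/, so it voices to [z]. /s/ is a voiceless obstruent between vowels /a/ and /e/, so it voices to [z]. /s/ is a voiceless obstruent between vowels /o/ and /e/, so it voices to [z]. /reosoaseewoseuw/ → reozoazeewozeuw.
Rule 3 (intervocalic voicing): no segment meets the environment; /reozoazeewozeuw/ is unchanged.
Rule 4 (final a-epenthesis): the form ends in the consonant /w/, so [a] is inserted word-finally. /reozoazeewozeuw/ → reozoazeewozeuwa.

reozoazeewozeuwa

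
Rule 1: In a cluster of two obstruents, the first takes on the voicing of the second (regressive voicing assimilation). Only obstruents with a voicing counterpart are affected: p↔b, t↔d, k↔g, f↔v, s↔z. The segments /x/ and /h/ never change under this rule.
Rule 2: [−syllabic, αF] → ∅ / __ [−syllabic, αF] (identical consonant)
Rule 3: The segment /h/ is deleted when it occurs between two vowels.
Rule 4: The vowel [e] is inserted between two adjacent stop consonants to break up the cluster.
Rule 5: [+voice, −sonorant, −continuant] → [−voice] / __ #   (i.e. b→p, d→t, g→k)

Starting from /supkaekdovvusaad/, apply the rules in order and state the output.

Rule 1 (regressive voicing assimilation): /k/ precedes the voiced obstruent /d/, so it voices to [g] by assimilation. /supkaekdovvusaad/ → supkaegdovvusaad.
Rule 2 (degemination): /vv/ is a geminate; the first /v/ deletes. /supkaegdovvusaad/ → supkaegdovusaad.
Rule 3 (intervocalic h-deletion): no segment meets the environment; /supkaegdovusaad/ is unchanged.
Rule 4 (stop-cluster e-epenthesis): /p/ and /k/ form a stop–stop cluster, so [e] is inserted between them. /g/ and /d/ form a stop–stop cluster, so [e] is inserted between them. /supkaegdovusaad/ → supekaegedovusaad.
Rule 5 (final devoicing): /d/ is a voiced stop in word-final position, so it devoices to [t]. /supekaegedovusaad/ → supekaegedovusaat.

supekaegedovusaat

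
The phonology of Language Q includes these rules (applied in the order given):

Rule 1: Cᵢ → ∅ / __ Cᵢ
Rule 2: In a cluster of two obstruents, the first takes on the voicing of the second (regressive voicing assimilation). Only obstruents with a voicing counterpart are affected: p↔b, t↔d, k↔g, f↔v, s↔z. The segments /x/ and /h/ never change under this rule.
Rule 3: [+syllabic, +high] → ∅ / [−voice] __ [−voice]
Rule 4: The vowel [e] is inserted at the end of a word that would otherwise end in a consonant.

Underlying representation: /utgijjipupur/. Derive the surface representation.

udgijippure

Rule 1 (degemination): /jj/ is a geminate; the first /j/ deletes. /utgijjipupur/ → utgijipupur.
Rule 2 (regressive voicing assimilation): /t/ precedes the voiced obstruent /g/, so it voices to [d] by assimilation. /utgijipupur/ → udgijipupur.
Rule 3 (high vowel syncope): /u/ is a high vowel flanked by voiceless consonants /p/ and /p/, so it deletes. /udgijipupur/ → udgijippur.
Rule 4 (final e-epenthesis): the form ends in the consonant /r/, so [e] is inserted word-finally. /udgijippur/ → udgijippure.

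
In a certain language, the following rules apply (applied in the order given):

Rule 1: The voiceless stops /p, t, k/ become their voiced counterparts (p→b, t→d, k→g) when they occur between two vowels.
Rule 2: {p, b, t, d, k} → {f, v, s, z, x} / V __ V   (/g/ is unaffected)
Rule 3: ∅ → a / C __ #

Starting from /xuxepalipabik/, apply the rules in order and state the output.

Rule 1 (intervocalic voicing): /p/ is a voiceless stop between vowels /e/ and /a/, so it voices to [b]. /p/ is a voiceless stop between vowels /i/ and /a/, so it voices to [b]. /xuxepalipabik/ → xuxebalibabik.
Rule 2 (intervocalic spirantization): /b/ is a stop between vowels /e/ and /a/, so it spirantizes to the fricative [v]. /b/ is a stop between vowels /i/ and /a/, so it spirantizes to the fricative [v]. /b/ is a stop between vowels /a/ and /i/, so it spirantizes to the fricative [v]. /xuxebalibabik/ → xuxevalivavik.
Rule 3 (final a-epenthesis): the form ends in the consonant /k/, so [a] is inserted word-finally. /xuxevalivavik/ → xuxevalivavika.

xuxevalivavika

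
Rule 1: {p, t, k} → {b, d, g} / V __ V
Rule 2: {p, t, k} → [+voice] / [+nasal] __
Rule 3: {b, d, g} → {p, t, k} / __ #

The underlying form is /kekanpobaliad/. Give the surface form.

Rule 1 (intervocalic voicing): /k/ is a voiceless stop between vowels /e/ and /a/, so it voices to [g]. /kekanpobaliad/ → keganpobaliad.
Rule 2 (post-nasal voicing): /p/ is a voiceless stop immediately after the nasal /n/, so it voices to [b]. /keganpobaliad/ → keganbobaliad.
Rule 3 (final devoicing): /d/ is a voiced stop in word-final position, so it devoices to [t]. /keganbobaliad/ → keganbobaliat.

keganbobaliat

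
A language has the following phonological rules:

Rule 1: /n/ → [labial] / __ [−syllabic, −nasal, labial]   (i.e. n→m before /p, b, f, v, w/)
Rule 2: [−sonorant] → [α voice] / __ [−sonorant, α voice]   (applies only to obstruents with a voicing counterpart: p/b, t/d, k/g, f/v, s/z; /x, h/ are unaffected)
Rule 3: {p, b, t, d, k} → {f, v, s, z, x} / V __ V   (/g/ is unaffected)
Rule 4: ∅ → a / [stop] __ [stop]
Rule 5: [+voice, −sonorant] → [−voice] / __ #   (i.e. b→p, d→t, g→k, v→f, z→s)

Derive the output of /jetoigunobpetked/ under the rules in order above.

jesoigunopapetaket

Rule 1 (nasal place assimilation): no segment meets the environment; /jetoigunobpetked/ is unchanged.
Rule 2 (regressive voicing assimilation): /b/ precedes the voiceless obstruent /p/, so it devoices to [p] by assimilation. /jetoigunobpetked/ → jetoigunoppetked.
Rule 3 (intervocalic spirantization): /t/ is a stop between vowels /e/ and /o/, so it spirantizes to the fricative [s]. /jetoigunoppetked/ → jesoigunoppetked.
Rule 4 (stop-cluster a-epenthesis): /p/ and /p/ form a stop–stop cluster, so [a] is inserted between them. /t/ and /k/ form a stop–stop cluster, so [a] is inserted between them. /jesoigunoppetked/ → jesoigunopapetaked.
Rule 5 (final devoicing): /d/ is a voiced obstruent in word-final position, so it devoices to [t]. /jesoigunopapetaked/ → jesoigunopapetaket.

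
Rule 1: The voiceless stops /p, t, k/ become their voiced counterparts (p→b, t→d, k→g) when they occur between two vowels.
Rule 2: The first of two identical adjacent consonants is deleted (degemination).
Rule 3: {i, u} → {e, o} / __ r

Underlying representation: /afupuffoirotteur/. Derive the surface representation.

Rule 1 (intervocalic voicing): /p/ is a voiceless stop between vowels /u/ and /u/, so it voices to [b]. /afupuffoirotteur/ → afubuffoirotteur.
Rule 2 (degemination): /ff/ is a geminate; the first /f/ deletes. /tt/ is a geminate; the first /t/ deletes. /afubuffoirotteur/ → afubufoiroteur.
Rule 3 (pre-rhotic lowering): /i/ is a high vowel immediately before /r/, so it lowers to [e]. /u/ is a high vowel immediately before /r/, so it lowers to [o]. /afubufoiroteur/ → afubufoeroteor.

afubufoeroteor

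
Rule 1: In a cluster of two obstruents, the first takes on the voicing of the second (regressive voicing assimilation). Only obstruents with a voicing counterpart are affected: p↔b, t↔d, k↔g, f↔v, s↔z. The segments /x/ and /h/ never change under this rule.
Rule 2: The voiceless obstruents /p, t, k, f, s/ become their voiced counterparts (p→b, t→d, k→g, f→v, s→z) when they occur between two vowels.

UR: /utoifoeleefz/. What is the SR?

udoivoeleevz

Rule 1 (regressive voicing assimilation): /f/ precedes the voiced obstruent /z/, so it voices to [v] by assimilation. /utoifoeleefz/ → utoifoeleevz.
Rule 2 (intervocalic voicing): /t/ is a voiceless obstruent between vowels /u/ and /o/, so it voices to [d]. /f/ is a voiceless obstruent between vowels /i/ and /o/, so it voices to [v]. /utoifoeleevz/ → udoivoeleevz.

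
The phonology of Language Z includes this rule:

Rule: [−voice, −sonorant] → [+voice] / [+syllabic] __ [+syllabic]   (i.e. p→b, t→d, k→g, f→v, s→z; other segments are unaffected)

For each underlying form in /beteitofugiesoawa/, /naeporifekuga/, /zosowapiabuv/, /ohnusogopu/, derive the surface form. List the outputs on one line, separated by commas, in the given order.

/beteitofugiesoawa/: /t/ is a voiceless obstruent between vowels /e/ and /e/, so it voices to [d]. /t/ is a voiceless obstruent between vowels /i/ and /o/, so it voices to [d]. /f/ is a voiceless obstruent between vowels /o/ and /u/, so it voices to [v]. /s/ is a voiceless obstruent between vowels /e/ and /o/, so it voices to [z]. → [bedeidovugiezoawa].
/naeporifekuga/: /p/ is a voiceless obstruent between vowels /e/ and /o/, so it voices to [b]. /f/ is a voiceless obstruent between vowels /i/ and /e/, so it voices to [v]. /k/ is a voiceless obstruent between vowels /e/ and /u/, so it voices to [g]. → [naeboriveguga].
/zosowapiabuv/: /s/ is a voiceless obstruent between vowels /o/ and /o/, so it voices to [z]. /p/ is a voiceless obstruent between vowels /a/ and /i/, so it voices to [b]. → [zozowabiabuv].
/ohnusogopu/: /s/ is a voiceless obstruent between vowels /u/ and /o/, so it voices to [z]. /p/ is a voiceless obstruent between vowels /o/ and /u/, so it voices to [b]. → [ohnuzogobu].

bedeidovugiezoawa, naeboriveguga, zozowabiabuv, ohnuzogobu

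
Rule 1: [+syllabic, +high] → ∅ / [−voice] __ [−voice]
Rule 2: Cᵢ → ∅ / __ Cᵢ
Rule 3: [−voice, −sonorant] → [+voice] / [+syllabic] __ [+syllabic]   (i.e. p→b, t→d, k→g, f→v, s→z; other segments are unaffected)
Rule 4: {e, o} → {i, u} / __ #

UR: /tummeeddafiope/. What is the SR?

Rule 1 (high vowel syncope): no segment meets the environment; /tummeeddafiope/ is unchanged.
Rule 2 (degemination): /mm/ is a geminate; the first /m/ deletes. /dd/ is a geminate; the first /d/ deletes. /tummeeddafiope/ → tumeedafiope.
Rule 3 (intervocalic voicing): /f/ is a voiceless obstruent between vowels /a/ and /i/, so it voices to [v]. /p/ is a voiceless obstruent between vowels /o/ and /e/, so it voices to [b]. /tumeedafiope/ → tumeedaviobe.
Rule 4 (final vowel raising): /e/ is a mid vowel in word-final position, so it raises to [i]. /tumeedaviobe/ → tumeedaviobi.

tumeedaviobi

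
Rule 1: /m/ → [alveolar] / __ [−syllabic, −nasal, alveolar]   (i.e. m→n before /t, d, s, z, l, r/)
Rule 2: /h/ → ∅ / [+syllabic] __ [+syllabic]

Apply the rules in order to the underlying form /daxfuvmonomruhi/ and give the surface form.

daxfuvmononrui

Rule 1 (nasal place assimilation): /m/ precedes the alveolar consonant /r/, so it assimilates in place to [n]. /daxfuvmonomruhi/ → daxfuvmononruhi.
Rule 2 (intervocalic h-deletion): /h/ occurs between vowels /u/ and /i/, so it deletes. /daxfuvmononruhi/ → daxfuvmononrui.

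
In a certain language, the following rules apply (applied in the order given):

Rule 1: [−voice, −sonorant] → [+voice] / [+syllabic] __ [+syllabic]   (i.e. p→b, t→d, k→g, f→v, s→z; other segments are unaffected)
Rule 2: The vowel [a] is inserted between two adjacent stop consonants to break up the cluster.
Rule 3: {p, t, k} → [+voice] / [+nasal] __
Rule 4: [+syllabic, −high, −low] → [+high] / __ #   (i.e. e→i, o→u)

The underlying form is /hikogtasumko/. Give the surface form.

Rule 1 (intervocalic voicing): /k/ is a voiceless obstruent between vowels /i/ and /o/, so it voices to [g]. /s/ is a voiceless obstruent between vowels /a/ and /u/, so it voices to [z]. /hikogtasumko/ → higogtazumko.
Rule 2 (stop-cluster a-epenthesis): /g/ and /t/ form a stop–stop cluster, so [a] is inserted between them. /higogtazumko/ → higogatazumko.
Rule 3 (post-nasal voicing): /k/ is a voiceless stop immediately after the nasal /m/, so it voices to [g]. /higogatazumko/ → higogatazumgo.
Rule 4 (final vowel raising): /o/ is a mid vowel in word-final position, so it raises to [u]. /higogatazumgo/ → higogatazumgu.

higogatazumgu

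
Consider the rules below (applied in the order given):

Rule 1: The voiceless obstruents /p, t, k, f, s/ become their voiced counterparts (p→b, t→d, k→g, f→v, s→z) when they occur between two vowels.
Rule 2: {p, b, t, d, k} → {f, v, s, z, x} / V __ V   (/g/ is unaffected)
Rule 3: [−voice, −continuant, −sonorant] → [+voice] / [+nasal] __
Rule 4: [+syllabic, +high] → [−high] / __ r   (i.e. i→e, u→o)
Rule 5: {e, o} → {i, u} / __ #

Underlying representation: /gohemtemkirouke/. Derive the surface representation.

Rule 1 (intervocalic voicing): /k/ is a voiceless obstruent between vowels /u/ and /e/, so it voices to [g]. /gohemtemkirouke/ → gohemtemkirouge.
Rule 2 (intervocalic spirantization): no segment meets the environment; /gohemtemkirouge/ is unchanged.
Rule 3 (post-nasal voicing): /t/ is a voiceless stop immediately after the nasal /m/, so it voices to [d]. /k/ is a voiceless stop immediately after the nasal /m/, so it voices to [g]. /gohemtemkirouge/ → gohemdemgirouge.
Rule 4 (pre-rhotic lowering): /i/ is a high vowel immediately before /r/, so it lowers to [e]. /gohemdemgirouge/ → gohemdemgerouge.
Rule 5 (final vowel raising): /e/ is a mid vowel in word-final position, so it raises to [i]. /gohemdemgerouge/ → gohemdemgerougi.

gohemdemgerougi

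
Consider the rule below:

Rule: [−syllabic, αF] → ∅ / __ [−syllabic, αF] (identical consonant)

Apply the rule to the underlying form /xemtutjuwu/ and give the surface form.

xemtutjuwu

No segment of /xemtutjuwu/ meets the structural description of the rule, so the form surfaces unchanged.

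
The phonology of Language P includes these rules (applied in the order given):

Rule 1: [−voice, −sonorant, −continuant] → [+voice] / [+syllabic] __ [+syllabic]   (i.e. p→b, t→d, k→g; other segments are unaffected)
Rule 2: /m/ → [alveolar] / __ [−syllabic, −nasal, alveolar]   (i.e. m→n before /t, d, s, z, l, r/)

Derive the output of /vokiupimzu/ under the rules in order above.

vogiubinzu

Rule 1 (intervocalic voicing): /k/ is a voiceless stop between vowels /o/ and /i/, so it voices to [g]. /p/ is a voiceless stop between vowels /u/ and /i/, so it voices to [b]. /vokiupimzu/ → vogiubimzu.
Rule 2 (nasal place assimilation): /m/ precedes the alveolar consonant /z/, so it assimilates in place to [n]. /vogiubimzu/ → vogiubinzu.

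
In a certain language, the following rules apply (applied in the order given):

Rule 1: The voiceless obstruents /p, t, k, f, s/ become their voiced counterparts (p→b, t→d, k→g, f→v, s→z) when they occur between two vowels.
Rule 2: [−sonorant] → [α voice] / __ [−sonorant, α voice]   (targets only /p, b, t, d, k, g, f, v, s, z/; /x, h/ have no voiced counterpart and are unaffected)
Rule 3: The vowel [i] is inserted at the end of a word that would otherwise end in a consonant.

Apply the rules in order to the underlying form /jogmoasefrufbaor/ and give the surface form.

jogmoazefruvbaori

Rule 1 (intervocalic voicing): /s/ is a voiceless obstruent between vowels /a/ and /e/, so it voices to [z]. /jogmoasefrufbaor/ → jogmoazefrufbaor.
Rule 2 (regressive voicing assimilation): /f/ precedes the voiced obstruent /b/, so it voices to [v] by assimilation. /jogmoazefrufbaor/ → jogmoazefruvbaor.
Rule 3 (final i-epenthesis): the form ends in the consonant /r/, so [i] is inserted word-finally. /jogmoazefruvbaor/ → jogmoazefruvbaori.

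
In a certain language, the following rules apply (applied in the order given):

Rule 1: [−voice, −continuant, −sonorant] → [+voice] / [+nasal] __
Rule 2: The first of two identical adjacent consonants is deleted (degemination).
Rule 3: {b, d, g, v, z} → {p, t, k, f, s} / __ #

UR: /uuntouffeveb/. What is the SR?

uundoufevep

Rule 1 (post-nasal voicing): /t/ is a voiceless stop immediately after the nasal /n/, so it voices to [d]. /uuntouffeveb/ → uundouffeveb.
Rule 2 (degemination): /ff/ is a geminate; the first /f/ deletes. /uundouffeveb/ → uundoufeveb.
Rule 3 (final devoicing): /b/ is a voiced obstruent in word-final position, so it devoices to [p]. /uundoufeveb/ → uundoufevep.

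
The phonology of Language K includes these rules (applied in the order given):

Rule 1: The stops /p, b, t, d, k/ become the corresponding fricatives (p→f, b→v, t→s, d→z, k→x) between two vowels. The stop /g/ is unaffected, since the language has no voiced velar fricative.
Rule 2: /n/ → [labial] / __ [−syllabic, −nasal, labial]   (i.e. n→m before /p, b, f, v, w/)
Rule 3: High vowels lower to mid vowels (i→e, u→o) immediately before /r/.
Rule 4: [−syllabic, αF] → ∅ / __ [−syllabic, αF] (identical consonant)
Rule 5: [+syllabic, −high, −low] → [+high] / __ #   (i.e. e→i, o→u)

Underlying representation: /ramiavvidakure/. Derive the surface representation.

Rule 1 (intervocalic spirantization): /d/ is a stop between vowels /i/ and /a/, so it spirantizes to the fricative [z]. /k/ is a stop between vowels /a/ and /u/, so it spirantizes to the fricative [x]. /ramiavvidakure/ → ramiavvizaxure.
Rule 2 (nasal place assimilation): no segment meets the environment; /ramiavvizaxure/ is unchanged.
Rule 3 (pre-rhotic lowering): /u/ is a high vowel immediately before /r/, so it lowers to [o]. /ramiavvizaxure/ → ramiavvizaxore.
Rule 4 (degemination): /vv/ is a geminate; the first /v/ deletes. /ramiavvizaxore/ → ramiavizaxore.
Rule 5 (final vowel raising): /e/ is a mid vowel in word-final position, so it raises to [i]. /ramiavizaxore/ → ramiavizaxori.

ramiavizaxori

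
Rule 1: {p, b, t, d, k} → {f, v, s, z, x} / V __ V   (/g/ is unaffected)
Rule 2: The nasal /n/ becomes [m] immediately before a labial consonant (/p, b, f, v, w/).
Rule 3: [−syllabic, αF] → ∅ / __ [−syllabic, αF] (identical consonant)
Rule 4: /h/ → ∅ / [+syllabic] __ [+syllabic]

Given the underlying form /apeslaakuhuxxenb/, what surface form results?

afeslaaxuuxemb

Rule 1 (intervocalic spirantization): /p/ is a stop between vowels /a/ and /e/, so it spirantizes to the fricative [f]. /k/ is a stop between vowels /a/ and /u/, so it spirantizes to the fricative [x]. /apeslaakuhuxxenb/ → afeslaaxuhuxxenb.
Rule 2 (nasal place assimilation): /n/ precedes the labial consonant /b/, so it assimilates in place to [m]. /afeslaaxuhuxxenb/ → afeslaaxuhuxxemb.
Rule 3 (degemination): /xx/ is a geminate; the first /x/ deletes. /afeslaaxuhuxxemb/ → afeslaaxuhuxemb.
Rule 4 (intervocalic h-deletion): /h/ occurs between vowels /u/ and /u/, so it deletes. /afeslaaxuhuxemb/ → afeslaaxuuxemb.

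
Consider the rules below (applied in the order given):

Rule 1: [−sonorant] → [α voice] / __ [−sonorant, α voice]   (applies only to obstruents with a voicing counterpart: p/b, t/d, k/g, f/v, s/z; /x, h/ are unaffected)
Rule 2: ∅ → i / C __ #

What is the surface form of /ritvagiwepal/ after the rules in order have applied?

ridvagiwepali

Rule 1 (regressive voicing assimilation): /t/ precedes the voiced obstruent /v/, so it voices to [d] by assimilation. /ritvagiwepal/ → ridvagiwepal.
Rule 2 (final i-epenthesis): the form ends in the consonant /l/, so [i] is inserted word-finally. /ridvagiwepal/ → ridvagiwepali.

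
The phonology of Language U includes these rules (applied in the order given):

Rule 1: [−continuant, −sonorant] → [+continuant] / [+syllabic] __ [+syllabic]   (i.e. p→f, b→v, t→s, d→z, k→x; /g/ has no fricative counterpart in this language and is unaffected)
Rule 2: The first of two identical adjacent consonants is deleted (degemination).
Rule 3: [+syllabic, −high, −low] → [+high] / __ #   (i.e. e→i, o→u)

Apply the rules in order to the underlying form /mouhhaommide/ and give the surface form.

Rule 1 (intervocalic spirantization): /d/ is a stop between vowels /i/ and /e/, so it spirantizes to the fricative [z]. /mouhhaommide/ → mouhhaommize.
Rule 2 (degemination): /hh/ is a geminate; the first /h/ deletes. /mm/ is a geminate; the first /m/ deletes. /mouhhaommize/ → mouhaomize.
Rule 3 (final vowel raising): /e/ is a mid vowel in word-final position, so it raises to [i]. /mouhaomize/ → mouhaomizi.

mouhaomizi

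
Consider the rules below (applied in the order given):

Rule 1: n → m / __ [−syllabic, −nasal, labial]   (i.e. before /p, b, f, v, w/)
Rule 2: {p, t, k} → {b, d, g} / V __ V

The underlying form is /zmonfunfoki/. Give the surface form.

zmomfumfogi

Rule 1 (nasal place assimilation): /n/ precedes the labial consonant /f/, so it assimilates in place to [m]. /n/ precedes the labial consonant /f/, so it assimilates in place to [m]. /zmonfunfoki/ → zmomfumfoki.
Rule 2 (intervocalic voicing): /k/ is a voiceless stop between vowels /o/ and /i/, so it voices to [g]. /zmomfumfoki/ → zmomfumfogi.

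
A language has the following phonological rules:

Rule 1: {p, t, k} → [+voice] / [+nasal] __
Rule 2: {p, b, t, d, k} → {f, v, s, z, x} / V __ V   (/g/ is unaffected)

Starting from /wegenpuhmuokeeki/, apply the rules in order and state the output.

wegenbuhmuoxeexi

Rule 1 (post-nasal voicing): /p/ is a voiceless stop immediately after the nasal /n/, so it voices to [b]. /wegenpuhmuokeeki/ → wegenbuhmuokeeki.
Rule 2 (intervocalic spirantization): /k/ is a stop between vowels /o/ and /e/, so it spirantizes to the fricative [x]. /k/ is a stop between vowels /e/ and /i/, so it spirantizes to the fricative [x]. /wegenbuhmuokeeki/ → wegenbuhmuoxeexi.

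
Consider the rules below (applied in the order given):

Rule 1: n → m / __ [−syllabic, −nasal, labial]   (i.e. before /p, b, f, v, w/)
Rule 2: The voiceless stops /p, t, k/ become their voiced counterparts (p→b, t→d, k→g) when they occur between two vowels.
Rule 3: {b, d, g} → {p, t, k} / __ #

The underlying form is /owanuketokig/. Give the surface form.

Rule 1 (nasal place assimilation): no segment meets the environment; /owanuketokig/ is unchanged.
Rule 2 (intervocalic voicing): /k/ is a voiceless stop between vowels /u/ and /e/, so it voices to [g]. /t/ is a voiceless stop between vowels /e/ and /o/, so it voices to [d]. /k/ is a voiceless stop between vowels /o/ and /i/, so it voices to [g]. /owanuketokig/ → owanugedogig.
Rule 3 (final devoicing): /g/ is a voiced stop in word-final position, so it devoices to [k]. /owanugedogig/ → owanugedogik.

owanugedogik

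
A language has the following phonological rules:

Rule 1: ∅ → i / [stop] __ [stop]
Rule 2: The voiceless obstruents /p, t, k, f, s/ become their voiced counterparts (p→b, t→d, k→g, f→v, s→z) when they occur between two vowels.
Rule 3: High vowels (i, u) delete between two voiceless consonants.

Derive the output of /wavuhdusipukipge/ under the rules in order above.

wavuhduzibugibige

Rule 1 (stop-cluster i-epenthesis): /p/ and /g/ form a stop–stop cluster, so [i] is inserted between them. /wavuhdusipukipge/ → wavuhdusipukipige.
Rule 2 (intervocalic voicing): /s/ is a voiceless obstruent between vowels /u/ and /i/, so it voices to [z]. /p/ is a voiceless obstruent between vowels /i/ and /u/, so it voices to [b]. /k/ is a voiceless obstruent between vowels /u/ and /i/, so it voices to [g]. /p/ is a voiceless obstruent between vowels /i/ and /i/, so it voices to [b]. /wavuhdusipukipige/ → wavuhduzibugibige.
Rule 3 (high vowel syncope): no segment meets the environment; /wavuhduzibugibige/ is unchanged.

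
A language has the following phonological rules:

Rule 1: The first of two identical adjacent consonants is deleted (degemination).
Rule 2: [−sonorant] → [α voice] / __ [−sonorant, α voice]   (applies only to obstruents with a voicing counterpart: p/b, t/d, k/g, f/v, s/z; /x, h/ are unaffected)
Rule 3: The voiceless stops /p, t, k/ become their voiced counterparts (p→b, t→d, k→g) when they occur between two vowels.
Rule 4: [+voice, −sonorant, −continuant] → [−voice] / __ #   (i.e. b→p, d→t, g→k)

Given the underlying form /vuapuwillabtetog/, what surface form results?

Rule 1 (degemination): /ll/ is a geminate; the first /l/ deletes. /vuapuwillabtetog/ → vuapuwilabtetog.
Rule 2 (regressive voicing assimilation): /b/ precedes the voiceless obstruent /t/, so it devoices to [p] by assimilation. /vuapuwilabtetog/ → vuapuwilaptetog.
Rule 3 (intervocalic voicing): /p/ is a voiceless stop between vowels /a/ and /u/, so it voices to [b]. /t/ is a voiceless stop between vowels /e/ and /o/, so it voices to [d]. /vuapuwilaptetog/ → vuabuwilaptedog.
Rule 4 (final devoicing): /g/ is a voiced stop in word-final position, so it devoices to [k]. /vuabuwilaptedog/ → vuabuwilaptedok.

vuabuwilaptedok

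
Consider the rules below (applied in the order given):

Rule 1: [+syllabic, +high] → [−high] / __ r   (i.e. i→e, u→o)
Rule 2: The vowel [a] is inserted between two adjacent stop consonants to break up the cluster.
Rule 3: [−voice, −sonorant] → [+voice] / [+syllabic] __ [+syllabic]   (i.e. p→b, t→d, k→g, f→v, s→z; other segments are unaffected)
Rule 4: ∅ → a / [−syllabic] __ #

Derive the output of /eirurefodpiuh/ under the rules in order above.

eerorevodabiuha

Rule 1 (pre-rhotic lowering): /i/ is a high vowel immediately before /r/, so it lowers to [e]. /u/ is a high vowel immediately before /r/, so it lowers to [o]. /eirurefodpiuh/ → eerorefodpiuh.
Rule 2 (stop-cluster a-epenthesis): /d/ and /p/ form a stop–stop cluster, so [a] is inserted between them. /eerorefodpiuh/ → eerorefodapiuh.
Rule 3 (intervocalic voicing): /f/ is a voiceless obstruent between vowels /e/ and /o/, so it voices to [v]. /p/ is a voiceless obstruent between vowels /a/ and /i/, so it voices to [b]. /eerorefodapiuh/ → eerorevodabiuh.
Rule 4 (final a-epenthesis): the form ends in the consonant /h/, so [a] is inserted word-finally. /eerorevodabiuh/ → eerorevodabiuha.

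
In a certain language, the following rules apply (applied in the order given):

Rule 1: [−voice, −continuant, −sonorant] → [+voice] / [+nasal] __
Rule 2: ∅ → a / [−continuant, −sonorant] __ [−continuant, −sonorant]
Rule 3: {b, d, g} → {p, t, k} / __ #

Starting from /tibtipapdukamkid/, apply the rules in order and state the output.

tibatipapadukamgit

Rule 1 (post-nasal voicing): /k/ is a voiceless stop immediately after the nasal /m/, so it voices to [g]. /tibtipapdukamkid/ → tibtipapdukamgid.
Rule 2 (stop-cluster a-epenthesis): /b/ and /t/ form a stop–stop cluster, so [a] is inserted between them. /p/ and /d/ form a stop–stop cluster, so [a] is inserted between them. /tibtipapdukamgid/ → tibatipapadukamgid.
Rule 3 (final devoicing): /d/ is a voiced stop in word-final position, so it devoices to [t]. /tibatipapadukamgid/ → tibatipapadukamgit.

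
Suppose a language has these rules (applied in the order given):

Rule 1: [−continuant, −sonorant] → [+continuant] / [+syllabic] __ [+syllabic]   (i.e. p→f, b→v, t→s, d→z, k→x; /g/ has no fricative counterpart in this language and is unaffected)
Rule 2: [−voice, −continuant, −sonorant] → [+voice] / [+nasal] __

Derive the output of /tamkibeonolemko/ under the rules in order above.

tamgiveonolemgo

Rule 1 (intervocalic spirantization): /b/ is a stop between vowels /i/ and /e/, so it spirantizes to the fricative [v]. /tamkibeonolemko/ → tamkiveonolemko.
Rule 2 (post-nasal voicing): /k/ is a voiceless stop immediately after the nasal /m/, so it voices to [g]. /k/ is a voiceless stop immediately after the nasal /m/, so it voices to [g]. /tamkiveonolemko/ → tamgiveonolemgo.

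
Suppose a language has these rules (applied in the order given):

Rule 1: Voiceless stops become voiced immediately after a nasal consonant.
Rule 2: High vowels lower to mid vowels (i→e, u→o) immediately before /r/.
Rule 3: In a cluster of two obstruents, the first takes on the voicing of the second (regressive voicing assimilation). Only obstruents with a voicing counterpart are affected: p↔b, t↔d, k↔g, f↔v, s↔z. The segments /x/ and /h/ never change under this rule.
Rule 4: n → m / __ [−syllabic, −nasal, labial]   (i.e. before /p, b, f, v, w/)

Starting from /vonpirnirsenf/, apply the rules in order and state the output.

Rule 1 (post-nasal voicing): /p/ is a voiceless stop immediately after the nasal /n/, so it voices to [b]. /vonpirnirsenf/ → vonbirnirsenf.
Rule 2 (pre-rhotic lowering): /i/ is a high vowel immediately before /r/, so it lowers to [e]. /i/ is a high vowel immediately before /r/, so it lowers to [e]. /vonbirnirsenf/ → vonbernersenf.
Rule 3 (regressive voicing assimilation): no segment meets the environment; /vonbernersenf/ is unchanged.
Rule 4 (nasal place assimilation): /n/ precedes the labial consonant /b/, so it assimilates in place to [m]. /n/ precedes the labial consonant /f/, so it assimilates in place to [m]. /vonbernersenf/ → vombernersemf.

vombernersemf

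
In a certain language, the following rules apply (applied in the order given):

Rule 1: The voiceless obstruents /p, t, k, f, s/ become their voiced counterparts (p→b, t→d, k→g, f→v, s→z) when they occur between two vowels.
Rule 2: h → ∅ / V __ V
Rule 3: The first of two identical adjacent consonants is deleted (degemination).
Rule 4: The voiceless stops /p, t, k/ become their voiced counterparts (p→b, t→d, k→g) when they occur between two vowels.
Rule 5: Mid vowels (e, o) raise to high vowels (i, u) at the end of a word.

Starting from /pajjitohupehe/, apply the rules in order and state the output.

pajidoubei

Rule 1 (intervocalic voicing): /t/ is a voiceless obstruent between vowels /i/ and /o/, so it voices to [d]. /p/ is a voiceless obstruent between vowels /u/ and /e/, so it voices to [b]. /pajjitohupehe/ → pajjidohubehe.
Rule 2 (intervocalic h-deletion): /h/ occurs between vowels /o/ and /u/, so it deletes. /h/ occurs between vowels /e/ and /e/, so it deletes. /pajjidohubehe/ → pajjidoubee.
Rule 3 (degemination): /jj/ is a geminate; the first /j/ deletes. /pajjidoubee/ → pajidoubee.
Rule 4 (intervocalic voicing): no segment meets the environment; /pajidoubee/ is unchanged.
Rule 5 (final vowel raising): /e/ is a mid vowel in word-final position, so it raises to [i]. /pajidoubee/ → pajidoubei.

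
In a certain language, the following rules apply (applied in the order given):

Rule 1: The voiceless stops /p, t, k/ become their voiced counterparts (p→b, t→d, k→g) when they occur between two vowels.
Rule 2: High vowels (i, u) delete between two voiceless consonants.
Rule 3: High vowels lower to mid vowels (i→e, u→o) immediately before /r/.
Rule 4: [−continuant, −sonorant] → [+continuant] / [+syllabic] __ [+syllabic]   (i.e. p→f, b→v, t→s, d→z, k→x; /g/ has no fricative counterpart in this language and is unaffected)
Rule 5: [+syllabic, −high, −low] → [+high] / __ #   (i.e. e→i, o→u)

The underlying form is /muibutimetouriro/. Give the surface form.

muivuzimezooreru

Rule 1 (intervocalic voicing): /t/ is a voiceless stop between vowels /u/ and /i/, so it voices to [d]. /t/ is a voiceless stop between vowels /e/ and /o/, so it voices to [d]. /muibutimetouriro/ → muibudimedouriro.
Rule 2 (high vowel syncope): no segment meets the environment; /muibudimedouriro/ is unchanged.
Rule 3 (pre-rhotic lowering): /u/ is a high vowel immediately before /r/, so it lowers to [o]. /i/ is a high vowel immediately before /r/, so it lowers to [e]. /muibudimedouriro/ → muibudimedoorero.
Rule 4 (intervocalic spirantization): /b/ is a stop between vowels /i/ and /u/, so it spirantizes to the fricative [v]. /d/ is a stop between vowels /u/ and /i/, so it spirantizes to the fricative [z]. /d/ is a stop between vowels /e/ and /o/, so it spirantizes to the fricative [z]. /muibudimedoorero/ → muivuzimezoorero.
Rule 5 (final vowel raising): /o/ is a mid vowel in word-final position, so it raises to [u]. /muivuzimezoorero/ → muivuzimezooreru.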